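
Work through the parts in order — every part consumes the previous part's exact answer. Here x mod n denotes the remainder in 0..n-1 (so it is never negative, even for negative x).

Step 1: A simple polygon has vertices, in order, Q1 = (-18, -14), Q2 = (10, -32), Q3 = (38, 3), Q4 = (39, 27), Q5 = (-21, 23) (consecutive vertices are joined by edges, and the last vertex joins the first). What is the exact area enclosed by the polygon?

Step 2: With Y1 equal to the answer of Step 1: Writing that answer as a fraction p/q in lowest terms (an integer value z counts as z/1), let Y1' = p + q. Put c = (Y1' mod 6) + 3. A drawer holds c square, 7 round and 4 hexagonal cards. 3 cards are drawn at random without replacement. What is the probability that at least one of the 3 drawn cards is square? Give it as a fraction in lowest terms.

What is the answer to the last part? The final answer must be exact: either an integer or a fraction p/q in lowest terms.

Step 1: cross terms: (-18*-32 - 10*-14)=716, (10*3 - 38*-32)=1246, (38*27 - 39*3)=909, (39*23 - -21*27)=1464, (-21*-14 - -18*23)=708; twice the area = |5043| = 5043; area = 5043/2; answer 5043/2
Step 2: Y1 = 5043/2; threaded value p + q = 5045; c = 8; total draws C(19,3) = 969; complement C(11,3) = 165; favorable 969 - 165 = 804; P = 268/323; answer 268/323

268/323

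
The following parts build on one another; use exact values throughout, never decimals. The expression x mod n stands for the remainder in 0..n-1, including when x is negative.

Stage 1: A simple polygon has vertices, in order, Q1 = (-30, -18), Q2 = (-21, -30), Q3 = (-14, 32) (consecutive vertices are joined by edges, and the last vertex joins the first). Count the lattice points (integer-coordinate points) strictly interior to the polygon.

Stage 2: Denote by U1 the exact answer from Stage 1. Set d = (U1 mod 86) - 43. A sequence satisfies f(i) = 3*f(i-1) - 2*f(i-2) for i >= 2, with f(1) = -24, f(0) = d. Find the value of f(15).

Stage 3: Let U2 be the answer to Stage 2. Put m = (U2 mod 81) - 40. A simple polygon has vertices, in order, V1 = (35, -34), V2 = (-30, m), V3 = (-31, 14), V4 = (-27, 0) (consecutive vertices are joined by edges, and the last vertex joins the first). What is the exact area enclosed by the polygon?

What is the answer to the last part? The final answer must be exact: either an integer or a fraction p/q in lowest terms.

1083

Stage 1: cross terms: (-30*-30 - -21*-18)=522, (-21*32 - -14*-30)=-1092, (-14*-18 - -30*32)=1212; twice the area = |642| = 642; area = 321; boundary points = 3 + 1 + 2 = 6; strictly interior points = area - boundary/2 + 1 = 319; answer 319
Stage 2: U1 = 319; d = 18; f(2) = 3*(-24) - 2*(18) = -108; iterating: f(2)=-108, f(3)=-276, f(4)=-612, f(5)=-1284, f(6)=-2628, f(7)=-5316, f(8)=-10692, f(9)=-21444, f(10)=-42948, f(11)=-85956, f(12)=-171972, f(13)=-344004, f(14)=-688068, f(15)=-1376196; answer -1376196
Stage 3: U2 = -1376196; m = 35; cross terms: (35*35 - -30*-34)=205, (-30*14 - -31*35)=665, (-31*0 - -27*14)=378, (-27*-34 - 35*0)=918; twice the area = |2166| = 2166; area = 1083; answer 1083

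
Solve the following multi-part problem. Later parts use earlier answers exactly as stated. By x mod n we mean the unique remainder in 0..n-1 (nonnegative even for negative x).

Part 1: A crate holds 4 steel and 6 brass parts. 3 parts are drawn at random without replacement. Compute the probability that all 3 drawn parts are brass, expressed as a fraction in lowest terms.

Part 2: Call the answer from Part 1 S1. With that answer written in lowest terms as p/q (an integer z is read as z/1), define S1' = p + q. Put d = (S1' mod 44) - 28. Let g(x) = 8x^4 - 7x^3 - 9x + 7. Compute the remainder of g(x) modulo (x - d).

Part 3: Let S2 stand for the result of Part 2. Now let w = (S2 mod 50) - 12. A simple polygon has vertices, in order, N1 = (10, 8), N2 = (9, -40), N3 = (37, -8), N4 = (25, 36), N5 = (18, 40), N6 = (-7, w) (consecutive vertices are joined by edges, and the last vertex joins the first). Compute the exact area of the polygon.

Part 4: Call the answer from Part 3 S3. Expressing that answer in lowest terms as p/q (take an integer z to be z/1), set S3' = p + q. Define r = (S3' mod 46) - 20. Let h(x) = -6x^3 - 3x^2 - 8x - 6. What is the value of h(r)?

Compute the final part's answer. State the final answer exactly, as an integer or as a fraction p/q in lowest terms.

-57063

Part 1: total draws C(10,3) = 120; favorable C(6,3) = 20; P = 1/6; answer 1/6
Part 2: S1 = 1/6; threaded value p + q = 7; d = -21; remainder = value at the root: 8*(-21)^4 - 7*(-21)^3 - 9*(-21)^1 + 7 = (1555848) + (64827) + (189) + (7) = 1620871; answer 1620871
Part 3: S2 = 1620871; w = 9; cross terms: (10*-40 - 9*8)=-472, (9*-8 - 37*-40)=1408, (37*36 - 25*-8)=1532, (25*40 - 18*36)=352, (18*9 - -7*40)=442, (-7*8 - 10*9)=-146; twice the area = |3116| = 3116; area = 1558; answer 1558
Part 4: S3 = 1558; threaded value p + q = 1559; r = 21; -6*(21)^3 - 3*(21)^2 - 8*(21)^1 - 6 = (-55566) + (-1323) + (-168) + (-6) = -57063; answer -57063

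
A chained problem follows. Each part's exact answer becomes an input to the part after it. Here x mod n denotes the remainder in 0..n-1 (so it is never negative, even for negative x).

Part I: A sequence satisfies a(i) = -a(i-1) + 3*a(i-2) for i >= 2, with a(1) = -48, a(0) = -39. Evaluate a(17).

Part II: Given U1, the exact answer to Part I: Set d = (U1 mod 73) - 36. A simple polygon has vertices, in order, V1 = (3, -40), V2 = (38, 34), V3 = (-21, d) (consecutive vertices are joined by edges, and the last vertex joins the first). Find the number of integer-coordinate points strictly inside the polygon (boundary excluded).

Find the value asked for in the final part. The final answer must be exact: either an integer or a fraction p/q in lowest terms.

Part I: a(2) = -1*(-48) + 3*(-39) = -69; iterating: a(2)=-69, a(3)=-75, a(4)=-132, a(5)=-93, a(6)=-303, a(7)=24, a(8)=-933, a(9)=1005, a(10)=-3804, a(11)=6819, a(12)=-18231, a(13)=38688, a(14)=-93381, a(15)=209445, a(16)=-489588, a(17)=1117923; answer 1117923
Part II: U1 = 1117923; d = -35; cross terms: (3*34 - 38*-40)=1622, (38*-35 - -21*34)=-616, (-21*-40 - 3*-35)=945; twice the area = |1951| = 1951; area = 1951/2; boundary points = 1 + 1 + 1 = 3; strictly interior points = area - boundary/2 + 1 = 975; answer 975

975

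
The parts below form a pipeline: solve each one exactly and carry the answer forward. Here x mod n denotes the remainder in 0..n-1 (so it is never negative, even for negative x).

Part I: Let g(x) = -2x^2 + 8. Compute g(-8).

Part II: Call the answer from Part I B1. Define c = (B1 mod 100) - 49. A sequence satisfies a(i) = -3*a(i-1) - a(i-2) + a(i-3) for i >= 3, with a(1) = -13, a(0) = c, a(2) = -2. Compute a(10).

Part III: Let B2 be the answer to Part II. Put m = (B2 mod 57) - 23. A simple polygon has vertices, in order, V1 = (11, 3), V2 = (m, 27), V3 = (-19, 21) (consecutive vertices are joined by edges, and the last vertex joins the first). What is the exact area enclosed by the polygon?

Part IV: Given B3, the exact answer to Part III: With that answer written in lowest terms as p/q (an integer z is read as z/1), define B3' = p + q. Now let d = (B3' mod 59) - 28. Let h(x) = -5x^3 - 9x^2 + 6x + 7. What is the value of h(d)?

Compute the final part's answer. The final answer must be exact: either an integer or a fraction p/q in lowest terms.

Part I: -2*(-8)^2 + 8 = (-128) + (8) = -120; answer -120
Part II: B1 = -120; c = 31; a(3) = -3*(-2) - 1*(-13) + 1*(31) = 50; iterating: a(3)=50, a(4)=-161, a(5)=431, a(6)=-1082, a(7)=2654, a(8)=-6449, a(9)=15611, a(10)=-37730; answer -37730
Part III: B2 = -37730; m = -19; cross terms: (11*27 - -19*3)=354, (-19*21 - -19*27)=114, (-19*3 - 11*21)=-288; twice the area = |180| = 180; area = 90; answer 90
Part IV: B3 = 90; threaded value p + q = 91; d = 4; -5*(4)^3 - 9*(4)^2 + 6*(4)^1 + 7 = (-320) + (-144) + (24) + (7) = -433; answer -433

-433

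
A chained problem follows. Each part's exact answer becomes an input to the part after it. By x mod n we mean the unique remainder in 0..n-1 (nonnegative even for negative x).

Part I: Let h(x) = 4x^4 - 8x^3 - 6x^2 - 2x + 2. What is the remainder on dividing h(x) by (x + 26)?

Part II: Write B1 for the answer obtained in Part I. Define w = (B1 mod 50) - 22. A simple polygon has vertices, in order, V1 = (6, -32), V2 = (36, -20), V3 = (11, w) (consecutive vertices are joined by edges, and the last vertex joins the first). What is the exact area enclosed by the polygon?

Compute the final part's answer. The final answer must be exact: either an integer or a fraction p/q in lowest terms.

270

Part I: remainder = value at the root: 4*(-26)^4 - 8*(-26)^3 - 6*(-26)^2 - 2*(-26)^1 + 2 = (1827904) + (140608) + (-4056) + (52) + (2) = 1964510; answer 1964510
Part II: B1 = 1964510; w = -12; cross terms: (6*-20 - 36*-32)=1032, (36*-12 - 11*-20)=-212, (11*-32 - 6*-12)=-280; twice the area = |540| = 540; area = 270; answer 270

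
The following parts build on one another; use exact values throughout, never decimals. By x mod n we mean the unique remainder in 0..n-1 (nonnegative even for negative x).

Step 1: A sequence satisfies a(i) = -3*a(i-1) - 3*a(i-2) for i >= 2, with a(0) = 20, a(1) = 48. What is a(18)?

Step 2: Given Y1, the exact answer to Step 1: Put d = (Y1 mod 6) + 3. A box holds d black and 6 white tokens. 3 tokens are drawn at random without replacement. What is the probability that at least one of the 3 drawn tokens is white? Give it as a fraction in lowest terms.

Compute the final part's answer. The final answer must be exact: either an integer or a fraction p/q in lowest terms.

83/84

Step 1: a(2) = -3*(48) - 3*(20) = -204; iterating: a(2)=-204, a(3)=468, a(4)=-792, a(5)=972, a(6)=-540, a(7)=-1296, a(8)=5508, a(9)=-12636, a(10)=21384, a(11)=-26244, a(12)=14580, a(13)=34992, a(14)=-148716, a(15)=341172, a(16)=-577368, a(17)=708588, a(18)=-393660; answer -393660
Step 2: Y1 = -393660; d = 3; total draws C(9,3) = 84; complement C(3,3) = 1; favorable 84 - 1 = 83; P = 83/84; answer 83/84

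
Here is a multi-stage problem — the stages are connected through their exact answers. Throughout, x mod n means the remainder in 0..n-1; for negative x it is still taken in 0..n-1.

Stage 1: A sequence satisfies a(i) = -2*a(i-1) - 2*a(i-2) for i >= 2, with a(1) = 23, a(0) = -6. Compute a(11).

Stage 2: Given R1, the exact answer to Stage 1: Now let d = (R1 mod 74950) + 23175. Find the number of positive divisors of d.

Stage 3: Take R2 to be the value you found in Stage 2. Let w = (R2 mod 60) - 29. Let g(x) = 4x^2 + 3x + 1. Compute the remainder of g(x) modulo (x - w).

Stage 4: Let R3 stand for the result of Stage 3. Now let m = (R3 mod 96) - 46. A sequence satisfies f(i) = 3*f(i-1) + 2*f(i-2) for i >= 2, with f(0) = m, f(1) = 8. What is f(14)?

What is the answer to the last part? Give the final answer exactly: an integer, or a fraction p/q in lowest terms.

-41406784

Stage 1: a(2) = -2*(23) - 2*(-6) = -34; iterating: a(2)=-34, a(3)=22, a(4)=24, a(5)=-92, a(6)=136, a(7)=-88, a(8)=-96, a(9)=368, a(10)=-544, a(11)=352; answer 352
Stage 2: R1 = 352; d = 23527; 23527 = 7 * 3361; number of divisors = (1+1) * (1+1) = 4; answer 4
Stage 3: R2 = 4; w = -25; remainder = value at the root: 4*(-25)^2 + 3*(-25)^1 + 1 = (2500) + (-75) + (1) = 2426; answer 2426
Stage 4: R3 = 2426; m = -20; f(2) = 3*(8) + 2*(-20) = -16; iterating: f(2)=-16, f(3)=-32, f(4)=-128, f(5)=-448, f(6)=-1600, f(7)=-5696, f(8)=-20288, f(9)=-72256, f(10)=-257344, f(11)=-916544, f(12)=-3264320, f(13)=-11626048, f(14)=-41406784; answer -41406784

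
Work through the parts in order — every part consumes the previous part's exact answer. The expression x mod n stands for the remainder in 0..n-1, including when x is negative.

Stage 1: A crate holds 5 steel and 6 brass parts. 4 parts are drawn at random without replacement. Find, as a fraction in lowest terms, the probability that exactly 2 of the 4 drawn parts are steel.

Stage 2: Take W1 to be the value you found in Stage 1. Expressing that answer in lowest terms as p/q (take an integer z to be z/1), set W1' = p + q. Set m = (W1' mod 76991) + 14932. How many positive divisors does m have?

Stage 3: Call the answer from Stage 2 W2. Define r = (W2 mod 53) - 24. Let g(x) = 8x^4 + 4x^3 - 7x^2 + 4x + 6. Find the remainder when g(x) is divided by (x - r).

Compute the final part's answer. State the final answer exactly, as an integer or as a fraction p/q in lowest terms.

Stage 1: total draws C(11,4) = 330; favorable C(5,2)*C(6,2) = 150; P = 5/11; answer 5/11
Stage 2: W1 = 5/11; threaded value p + q = 16; m = 14948; 14948 = 2^2 * 37 * 101; number of divisors = (2+1) * (1+1) * (1+1) = 12; answer 12
Stage 3: W2 = 12; r = -12; remainder = value at the root: 8*(-12)^4 + 4*(-12)^3 - 7*(-12)^2 + 4*(-12)^1 + 6 = (165888) + (-6912) + (-1008) + (-48) + (6) = 157926; answer 157926

157926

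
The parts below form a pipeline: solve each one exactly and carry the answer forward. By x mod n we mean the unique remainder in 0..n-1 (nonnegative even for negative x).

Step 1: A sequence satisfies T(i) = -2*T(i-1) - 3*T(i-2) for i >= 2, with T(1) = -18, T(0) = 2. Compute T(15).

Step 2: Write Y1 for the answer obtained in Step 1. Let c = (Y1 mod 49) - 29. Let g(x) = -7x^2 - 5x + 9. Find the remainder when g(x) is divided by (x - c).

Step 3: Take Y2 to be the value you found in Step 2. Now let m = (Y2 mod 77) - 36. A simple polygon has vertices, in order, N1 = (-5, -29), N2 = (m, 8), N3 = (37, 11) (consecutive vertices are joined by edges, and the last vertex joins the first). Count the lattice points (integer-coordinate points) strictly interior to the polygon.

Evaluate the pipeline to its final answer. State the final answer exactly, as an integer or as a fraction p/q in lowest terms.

Step 1: T(2) = -2*(-18) - 3*(2) = 30; iterating: T(2)=30, T(3)=-6, T(4)=-78, T(5)=174, T(6)=-114, T(7)=-294, T(8)=930, T(9)=-978, T(10)=-834, T(11)=4602, T(12)=-6702, T(13)=-402, T(14)=20910, T(15)=-40614; answer -40614
Step 2: Y1 = -40614; c = -22; remainder = value at the root: -7*(-22)^2 - 5*(-22)^1 + 9 = (-3388) + (110) + (9) = -3269; answer -3269
Step 3: Y2 = -3269; m = 6; cross terms: (-5*8 - 6*-29)=134, (6*11 - 37*8)=-230, (37*-29 - -5*11)=-1018; twice the area = |-1114| = 1114; area = 557; boundary points = 1 + 1 + 2 = 4; strictly interior points = area - boundary/2 + 1 = 556; answer 556

556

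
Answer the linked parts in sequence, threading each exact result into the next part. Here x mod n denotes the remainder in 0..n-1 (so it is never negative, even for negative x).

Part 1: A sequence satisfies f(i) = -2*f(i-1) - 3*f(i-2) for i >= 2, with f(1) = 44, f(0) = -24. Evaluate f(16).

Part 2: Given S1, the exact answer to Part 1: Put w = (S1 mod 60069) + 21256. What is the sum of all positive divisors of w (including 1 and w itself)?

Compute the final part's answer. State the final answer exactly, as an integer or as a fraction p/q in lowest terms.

Part 1: f(2) = -2*(44) - 3*(-24) = -16; iterating: f(2)=-16, f(3)=-100, f(4)=248, f(5)=-196, f(6)=-352, f(7)=1292, f(8)=-1528, f(9)=-820, f(10)=6224, f(11)=-9988, f(12)=1304, f(13)=27356, f(14)=-58624, f(15)=35180, f(16)=105512; answer 105512
Part 2: S1 = 105512; w = 66699; 66699 = 3^2 * 7411; sigma = (1 + 3 + 9) * (1 + 7411) = 13 * 7412 = 96356; answer 96356

96356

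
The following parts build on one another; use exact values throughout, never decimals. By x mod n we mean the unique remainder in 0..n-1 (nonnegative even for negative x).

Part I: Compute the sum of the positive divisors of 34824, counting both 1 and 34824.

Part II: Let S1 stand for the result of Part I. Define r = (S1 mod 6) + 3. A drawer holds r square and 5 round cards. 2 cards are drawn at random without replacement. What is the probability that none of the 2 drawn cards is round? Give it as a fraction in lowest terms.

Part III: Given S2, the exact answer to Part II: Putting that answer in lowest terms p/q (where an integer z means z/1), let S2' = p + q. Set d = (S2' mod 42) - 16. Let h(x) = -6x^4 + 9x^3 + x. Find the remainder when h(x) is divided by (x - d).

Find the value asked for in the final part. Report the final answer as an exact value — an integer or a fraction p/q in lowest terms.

Part I: 34824 = 2^3 * 3 * 1451; sigma = (1 + 2 + 4 + 8) * (1 + 3) * (1 + 1451) = 15 * 4 * 1452 = 87120; answer 87120
Part II: S1 = 87120; r = 3; total draws C(8,2) = 28; favorable C(3,2) = 3; P = 3/28; answer 3/28
Part III: S2 = 3/28; threaded value p + q = 31; d = 15; remainder = value at the root: -6*(15)^4 + 9*(15)^3 + 1*(15)^1 = (-303750) + (30375) + (15) = -273360; answer -273360

-273360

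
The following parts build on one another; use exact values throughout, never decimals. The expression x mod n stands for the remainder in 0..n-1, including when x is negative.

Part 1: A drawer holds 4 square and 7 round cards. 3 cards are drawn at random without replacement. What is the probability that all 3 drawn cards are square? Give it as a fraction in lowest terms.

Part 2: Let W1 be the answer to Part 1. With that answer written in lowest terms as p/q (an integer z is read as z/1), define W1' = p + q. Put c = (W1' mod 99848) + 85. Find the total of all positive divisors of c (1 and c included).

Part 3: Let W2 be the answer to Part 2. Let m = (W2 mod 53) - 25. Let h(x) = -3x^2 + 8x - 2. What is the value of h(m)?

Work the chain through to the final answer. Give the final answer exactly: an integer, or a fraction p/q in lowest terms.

Part 1: total draws C(11,3) = 165; favorable C(4,3) = 4; P = 4/165; answer 4/165
Part 2: W1 = 4/165; threaded value p + q = 169; c = 254; 254 = 2 * 127; sigma = (1 + 2) * (1 + 127) = 3 * 128 = 384; answer 384
Part 3: W2 = 384; m = -12; -3*(-12)^2 + 8*(-12)^1 - 2 = (-432) + (-96) + (-2) = -530; answer -530

-530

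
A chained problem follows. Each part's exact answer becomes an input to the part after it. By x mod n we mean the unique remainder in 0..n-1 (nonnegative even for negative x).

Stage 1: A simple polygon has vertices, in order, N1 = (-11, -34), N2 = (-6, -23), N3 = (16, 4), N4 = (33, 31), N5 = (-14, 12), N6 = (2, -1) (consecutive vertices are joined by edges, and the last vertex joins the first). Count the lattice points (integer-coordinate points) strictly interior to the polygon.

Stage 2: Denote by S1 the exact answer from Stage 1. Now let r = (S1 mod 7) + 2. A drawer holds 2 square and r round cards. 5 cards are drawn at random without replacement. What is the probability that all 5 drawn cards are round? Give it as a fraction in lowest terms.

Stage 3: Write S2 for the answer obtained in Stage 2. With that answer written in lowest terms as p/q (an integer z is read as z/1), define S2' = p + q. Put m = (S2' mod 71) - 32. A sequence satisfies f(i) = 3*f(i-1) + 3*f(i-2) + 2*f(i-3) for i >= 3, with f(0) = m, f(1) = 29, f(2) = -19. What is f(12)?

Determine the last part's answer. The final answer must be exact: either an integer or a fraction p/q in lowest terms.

-3675922

Stage 1: cross terms: (-11*-23 - -6*-34)=49, (-6*4 - 16*-23)=344, (16*31 - 33*4)=364, (33*12 - -14*31)=830, (-14*-1 - 2*12)=-10, (2*-34 - -11*-1)=-79; twice the area = |1498| = 1498; area = 749; boundary points = 1 + 1 + 1 + 1 + 1 + 1 = 6; strictly interior points = area - boundary/2 + 1 = 747; answer 747
Stage 2: S1 = 747; r = 7; total draws C(9,5) = 126; favorable C(7,5) = 21; P = 1/6; answer 1/6
Stage 3: S2 = 1/6; threaded value p + q = 7; m = -25; f(3) = 3*(-19) + 3*(29) + 2*(-25) = -20; iterating: f(3)=-20, f(4)=-59, f(5)=-275, f(6)=-1042, f(7)=-4069, f(8)=-15883, f(9)=-61940, f(10)=-241607, f(11)=-942407, f(12)=-3675922; answer -3675922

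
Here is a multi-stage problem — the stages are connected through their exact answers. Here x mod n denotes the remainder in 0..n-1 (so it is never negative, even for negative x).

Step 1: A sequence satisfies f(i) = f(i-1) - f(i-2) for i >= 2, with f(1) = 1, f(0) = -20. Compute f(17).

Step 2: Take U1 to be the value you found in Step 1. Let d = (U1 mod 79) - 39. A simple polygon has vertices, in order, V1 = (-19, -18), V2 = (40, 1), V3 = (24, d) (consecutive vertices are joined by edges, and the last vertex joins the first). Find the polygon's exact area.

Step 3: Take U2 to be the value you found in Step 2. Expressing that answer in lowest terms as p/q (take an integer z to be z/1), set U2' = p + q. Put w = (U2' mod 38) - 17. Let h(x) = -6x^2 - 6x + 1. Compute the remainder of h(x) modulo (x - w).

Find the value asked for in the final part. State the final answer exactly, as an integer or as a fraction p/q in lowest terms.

-1631

Step 1: f(2) = 1*(1) - 1*(-20) = 21; iterating: f(2)=21, f(3)=20, f(4)=-1, f(5)=-21, f(6)=-20, f(7)=1, f(8)=21, f(9)=20, f(10)=-1, f(11)=-21, f(12)=-20, f(13)=1, f(14)=21, f(15)=20, f(16)=-1, f(17)=-21; answer -21
Step 2: U1 = -21; d = 19; cross terms: (-19*1 - 40*-18)=701, (40*19 - 24*1)=736, (24*-18 - -19*19)=-71; twice the area = |1366| = 1366; area = 683; answer 683
Step 3: U2 = 683; threaded value p + q = 684; w = -17; remainder = value at the root: -6*(-17)^2 - 6*(-17)^1 + 1 = (-1734) + (102) + (1) = -1631; answer -1631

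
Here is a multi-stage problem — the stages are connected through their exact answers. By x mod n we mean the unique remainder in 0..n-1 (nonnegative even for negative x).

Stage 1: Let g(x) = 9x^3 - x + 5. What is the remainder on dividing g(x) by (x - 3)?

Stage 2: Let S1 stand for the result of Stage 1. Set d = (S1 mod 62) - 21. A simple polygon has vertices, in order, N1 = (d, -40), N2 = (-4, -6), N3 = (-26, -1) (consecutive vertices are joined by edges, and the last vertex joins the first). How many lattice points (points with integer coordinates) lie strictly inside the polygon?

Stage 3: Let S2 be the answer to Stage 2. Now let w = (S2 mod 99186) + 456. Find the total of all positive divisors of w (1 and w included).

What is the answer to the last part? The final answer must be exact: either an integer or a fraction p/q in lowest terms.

Stage 1: remainder = value at the root: 9*(3)^3 - 1*(3)^1 + 5 = (243) + (-3) + (5) = 245; answer 245
Stage 2: S1 = 245; d = 38; cross terms: (38*-6 - -4*-40)=-388, (-4*-1 - -26*-6)=-152, (-26*-40 - 38*-1)=1078; twice the area = |538| = 538; area = 269; boundary points = 2 + 1 + 1 = 4; strictly interior points = area - boundary/2 + 1 = 268; answer 268
Stage 3: S2 = 268; w = 724; 724 = 2^2 * 181; sigma = (1 + 2 + 4) * (1 + 181) = 7 * 182 = 1274; answer 1274

1274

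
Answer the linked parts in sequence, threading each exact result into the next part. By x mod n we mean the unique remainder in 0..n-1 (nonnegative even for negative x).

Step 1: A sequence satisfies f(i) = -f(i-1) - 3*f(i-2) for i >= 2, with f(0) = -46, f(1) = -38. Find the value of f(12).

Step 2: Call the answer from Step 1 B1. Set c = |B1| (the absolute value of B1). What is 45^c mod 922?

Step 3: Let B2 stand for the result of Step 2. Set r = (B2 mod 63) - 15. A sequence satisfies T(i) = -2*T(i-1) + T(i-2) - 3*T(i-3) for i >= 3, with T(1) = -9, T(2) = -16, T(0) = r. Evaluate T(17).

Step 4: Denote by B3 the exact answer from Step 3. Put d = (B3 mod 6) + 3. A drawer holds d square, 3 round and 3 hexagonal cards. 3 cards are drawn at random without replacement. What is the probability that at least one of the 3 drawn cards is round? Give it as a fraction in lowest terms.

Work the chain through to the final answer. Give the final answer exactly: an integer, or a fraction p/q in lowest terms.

Step 1: f(2) = -1*(-38) - 3*(-46) = 176; iterating: f(2)=176, f(3)=-62, f(4)=-466, f(5)=652, f(6)=746, f(7)=-2702, f(8)=464, f(9)=7642, f(10)=-9034, f(11)=-13892, f(12)=40994; answer 40994
Step 2: B1 = 40994; c = 40994; squarings mod 922: 45^1=45, 45^2=181, 45^4=491, 45^8=439, 45^16=23, 45^32=529, 45^64=475, 45^128=657, 45^256=153, 45^512=359, 45^1024=723, 45^2048=877, 45^4096=181, 45^8192=491, 45^16384=439, 45^32768=23; 45^40994 = 45^2 * 45^32 * 45^8192 * 45^32768 = 439 (mod 922); answer 439
Step 3: B2 = 439; r = 46; T(3) = -2*(-16) + 1*(-9) - 3*(46) = -115; iterating: T(3)=-115, T(4)=241, T(5)=-549, T(6)=1684, T(7)=-4640, T(8)=12611, T(9)=-34914, T(10)=96359, T(11)=-265465, T(12)=732031, T(13)=-2018604, T(14)=5565634, T(15)=-15345965, T(16)=42313376, T(17)=-116669619; answer -116669619
Step 4: B3 = -116669619; d = 6; total draws C(12,3) = 220; complement C(9,3) = 84; favorable 220 - 84 = 136; P = 34/55; answer 34/55

34/55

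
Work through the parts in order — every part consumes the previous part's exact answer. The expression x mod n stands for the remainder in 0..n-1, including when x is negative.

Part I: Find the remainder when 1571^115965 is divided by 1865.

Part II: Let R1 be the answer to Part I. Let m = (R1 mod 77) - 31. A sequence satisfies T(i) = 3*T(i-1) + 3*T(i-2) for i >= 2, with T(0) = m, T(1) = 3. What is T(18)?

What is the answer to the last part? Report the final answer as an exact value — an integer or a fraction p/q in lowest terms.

Part I: squarings mod 1865: 1571^1=1571, 1571^2=646, 1571^4=1421, 1571^8=1311, 1571^16=1056, 1571^32=1731, 1571^64=1171, 1571^128=466, 1571^256=816, 1571^512=51, 1571^1024=736, 1571^2048=846, 1571^4096=1421, 1571^8192=1311, 1571^16384=1056, 1571^32768=1731, 1571^65536=1171; 1571^115965 = 1571^1 * 1571^4 * 1571^8 * 1571^16 * 1571^32 * 1571^64 * 1571^128 * 1571^1024 * 1571^16384 * 1571^32768 * 1571^65536 = 1111 (mod 1865); answer 1111
Part II: R1 = 1111; m = 2; T(2) = 3*(3) + 3*(2) = 15; iterating: T(2)=15, T(3)=54, T(4)=207, T(5)=783, T(6)=2970, T(7)=11259, T(8)=42687, T(9)=161838, T(10)=613575, T(11)=2326239, T(12)=8819442, T(13)=33437043, T(14)=126769455, T(15)=480619494, T(16)=1822166847, T(17)=6908359023, T(18)=26191577610; answer 26191577610

26191577610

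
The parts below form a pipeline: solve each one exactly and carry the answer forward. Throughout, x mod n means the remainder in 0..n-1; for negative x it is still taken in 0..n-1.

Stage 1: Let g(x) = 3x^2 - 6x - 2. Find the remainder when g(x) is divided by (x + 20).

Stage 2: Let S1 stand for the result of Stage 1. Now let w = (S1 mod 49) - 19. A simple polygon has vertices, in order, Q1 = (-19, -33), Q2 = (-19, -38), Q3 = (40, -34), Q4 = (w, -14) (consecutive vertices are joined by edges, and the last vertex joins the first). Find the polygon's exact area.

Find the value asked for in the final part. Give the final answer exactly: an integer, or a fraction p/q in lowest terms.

Stage 1: remainder = value at the root: 3*(-20)^2 - 6*(-20)^1 - 2 = (1200) + (120) + (-2) = 1318; answer 1318
Stage 2: S1 = 1318; w = 25; cross terms: (-19*-38 - -19*-33)=95, (-19*-34 - 40*-38)=2166, (40*-14 - 25*-34)=290, (25*-33 - -19*-14)=-1091; twice the area = |1460| = 1460; area = 730; answer 730

730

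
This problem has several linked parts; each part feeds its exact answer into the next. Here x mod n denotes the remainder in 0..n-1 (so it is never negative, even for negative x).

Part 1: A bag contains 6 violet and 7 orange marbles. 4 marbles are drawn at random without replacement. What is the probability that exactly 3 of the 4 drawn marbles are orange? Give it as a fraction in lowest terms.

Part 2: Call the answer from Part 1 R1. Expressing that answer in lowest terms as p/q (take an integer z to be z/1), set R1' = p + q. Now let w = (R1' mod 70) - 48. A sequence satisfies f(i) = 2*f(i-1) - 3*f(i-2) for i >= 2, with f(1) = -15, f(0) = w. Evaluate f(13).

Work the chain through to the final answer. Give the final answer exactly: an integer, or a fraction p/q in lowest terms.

Part 1: total draws C(13,4) = 715; favorable C(7,3)*C(6,1) = 210; P = 42/143; answer 42/143
Part 2: R1 = 42/143; threaded value p + q = 185; w = -3; f(2) = 2*(-15) - 3*(-3) = -21; iterating: f(2)=-21, f(3)=3, f(4)=69, f(5)=129, f(6)=51, f(7)=-285, f(8)=-723, f(9)=-591, f(10)=987, f(11)=3747, f(12)=4533, f(13)=-2175; answer -2175

-2175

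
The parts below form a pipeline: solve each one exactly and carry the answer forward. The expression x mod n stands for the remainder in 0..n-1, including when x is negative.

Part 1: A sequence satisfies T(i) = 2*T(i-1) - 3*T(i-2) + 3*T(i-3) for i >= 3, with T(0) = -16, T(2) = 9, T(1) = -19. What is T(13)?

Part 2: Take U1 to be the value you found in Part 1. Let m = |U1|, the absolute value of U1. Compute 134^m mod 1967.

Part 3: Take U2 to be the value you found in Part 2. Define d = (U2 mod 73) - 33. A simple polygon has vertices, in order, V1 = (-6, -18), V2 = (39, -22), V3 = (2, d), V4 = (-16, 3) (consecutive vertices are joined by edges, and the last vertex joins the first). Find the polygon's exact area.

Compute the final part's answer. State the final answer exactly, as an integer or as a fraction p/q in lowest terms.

595

Part 1: T(3) = 2*(9) - 3*(-19) + 3*(-16) = 27; iterating: T(3)=27, T(4)=-30, T(5)=-114, T(6)=-57, T(7)=138, T(8)=105, T(9)=-375, T(10)=-651, T(11)=138, T(12)=1104, T(13)=-159; answer -159
Part 2: U1 = -159; m = 159; squarings mod 1967: 134^1=134, 134^2=253, 134^4=1065, 134^8=1233, 134^16=1765, 134^32=1464, 134^64=1233, 134^128=1765; 134^159 = 134^1 * 134^2 * 134^4 * 134^8 * 134^16 * 134^128 = 1639 (mod 1967); answer 1639
Part 3: U2 = 1639; d = 0; cross terms: (-6*-22 - 39*-18)=834, (39*0 - 2*-22)=44, (2*3 - -16*0)=6, (-16*-18 - -6*3)=306; twice the area = |1190| = 1190; area = 595; answer 595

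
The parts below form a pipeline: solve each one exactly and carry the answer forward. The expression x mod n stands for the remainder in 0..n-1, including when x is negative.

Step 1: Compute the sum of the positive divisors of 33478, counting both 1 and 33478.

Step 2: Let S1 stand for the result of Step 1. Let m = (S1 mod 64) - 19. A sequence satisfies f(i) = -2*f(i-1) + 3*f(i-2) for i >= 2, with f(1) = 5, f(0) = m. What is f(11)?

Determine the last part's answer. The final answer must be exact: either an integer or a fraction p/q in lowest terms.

-1417147

Step 1: 33478 = 2 * 19 * 881; sigma = (1 + 2) * (1 + 19) * (1 + 881) = 3 * 20 * 882 = 52920; answer 52920
Step 2: S1 = 52920; m = 37; f(2) = -2*(5) + 3*(37) = 101; iterating: f(2)=101, f(3)=-187, f(4)=677, f(5)=-1915, f(6)=5861, f(7)=-17467, f(8)=52517, f(9)=-157435, f(10)=472421, f(11)=-1417147; answer -1417147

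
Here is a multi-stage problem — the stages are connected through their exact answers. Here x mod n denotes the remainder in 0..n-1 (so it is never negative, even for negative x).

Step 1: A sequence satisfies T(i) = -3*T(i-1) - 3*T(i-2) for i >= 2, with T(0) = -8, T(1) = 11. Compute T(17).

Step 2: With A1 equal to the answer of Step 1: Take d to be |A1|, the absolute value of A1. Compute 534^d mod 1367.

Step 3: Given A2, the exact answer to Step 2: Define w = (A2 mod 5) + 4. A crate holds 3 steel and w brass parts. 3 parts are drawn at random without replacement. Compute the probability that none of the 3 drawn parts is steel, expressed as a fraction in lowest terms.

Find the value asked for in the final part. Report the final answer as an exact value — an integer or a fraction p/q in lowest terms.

Step 1: T(2) = -3*(11) - 3*(-8) = -9; iterating: T(2)=-9, T(3)=-6, T(4)=45, T(5)=-117, T(6)=216, T(7)=-297, T(8)=243, T(9)=162, T(10)=-1215, T(11)=3159, T(12)=-5832, T(13)=8019, T(14)=-6561, T(15)=-4374, T(16)=32805, T(17)=-85293; answer -85293
Step 2: A1 = -85293; d = 85293; squarings mod 1367: 534^1=534, 534^2=820, 534^4=1203, 534^8=923, 534^16=288, 534^32=924, 534^64=768, 534^128=647, 534^256=307, 534^512=1293, 534^1024=8, 534^2048=64, 534^4096=1362, 534^8192=25, 534^16384=625, 534^32768=1030, 534^65536=108; 534^85293 = 534^1 * 534^4 * 534^8 * 534^32 * 534^256 * 534^1024 * 534^2048 * 534^16384 * 534^65536 = 481 (mod 1367); answer 481
Step 3: A2 = 481; w = 5; total draws C(8,3) = 56; favorable C(5,3) = 10; P = 5/28; answer 5/28

5/28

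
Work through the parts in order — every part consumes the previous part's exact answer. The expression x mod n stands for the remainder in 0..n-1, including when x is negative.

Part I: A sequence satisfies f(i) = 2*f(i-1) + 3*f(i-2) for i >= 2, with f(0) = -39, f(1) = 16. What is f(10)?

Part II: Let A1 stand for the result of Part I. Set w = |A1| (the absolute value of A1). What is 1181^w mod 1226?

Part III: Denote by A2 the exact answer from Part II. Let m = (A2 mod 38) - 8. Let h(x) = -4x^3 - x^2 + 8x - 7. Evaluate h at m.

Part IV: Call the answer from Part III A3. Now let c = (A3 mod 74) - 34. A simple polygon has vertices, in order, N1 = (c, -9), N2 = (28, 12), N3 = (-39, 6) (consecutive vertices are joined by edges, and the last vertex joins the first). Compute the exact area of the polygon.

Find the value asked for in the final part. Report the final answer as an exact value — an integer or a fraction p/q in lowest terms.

1155/2

Part I: f(2) = 2*(16) + 3*(-39) = -85; iterating: f(2)=-85, f(3)=-122, f(4)=-499, f(5)=-1364, f(6)=-4225, f(7)=-12542, f(8)=-37759, f(9)=-113144, f(10)=-339565; answer -339565
Part II: A1 = -339565; w = 339565; squarings mod 1226: 1181^1=1181, 1181^2=799, 1181^4=881, 1181^8=103, 1181^16=801, 1181^32=403, 1181^64=577, 1181^128=683, 1181^256=609, 1181^512=629, 1181^1024=869, 1181^2048=1171, 1181^4096=573, 1181^8192=987, 1181^16384=725, 1181^32768=897, 1181^65536=353, 1181^131072=783, 1181^262144=89; 1181^339565 = 1181^1 * 1181^4 * 1181^8 * 1181^32 * 1181^64 * 1181^512 * 1181^1024 * 1181^2048 * 1181^8192 * 1181^65536 * 1181^262144 = 135 (mod 1226); answer 135
Part III: A2 = 135; m = 13; -4*(13)^3 - 1*(13)^2 + 8*(13)^1 - 7 = (-8788) + (-169) + (104) + (-7) = -8860; answer -8860
Part IV: A3 = -8860; c = -14; cross terms: (-14*12 - 28*-9)=84, (28*6 - -39*12)=636, (-39*-9 - -14*6)=435; twice the area = |1155| = 1155; area = 1155/2; answer 1155/2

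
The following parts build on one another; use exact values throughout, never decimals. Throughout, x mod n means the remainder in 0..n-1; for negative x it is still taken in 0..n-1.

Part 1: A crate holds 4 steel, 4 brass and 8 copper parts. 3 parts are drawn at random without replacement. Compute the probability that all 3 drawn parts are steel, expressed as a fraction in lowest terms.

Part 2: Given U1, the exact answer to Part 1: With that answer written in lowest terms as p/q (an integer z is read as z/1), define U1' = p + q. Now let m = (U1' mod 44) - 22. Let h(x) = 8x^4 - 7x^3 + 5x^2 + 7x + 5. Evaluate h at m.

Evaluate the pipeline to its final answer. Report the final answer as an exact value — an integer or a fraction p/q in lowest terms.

244626

Part 1: total draws C(16,3) = 560; favorable C(4,3) = 4; P = 1/140; answer 1/140
Part 2: U1 = 1/140; threaded value p + q = 141; m = -13; 8*(-13)^4 - 7*(-13)^3 + 5*(-13)^2 + 7*(-13)^1 + 5 = (228488) + (15379) + (845) + (-91) + (5) = 244626; answer 244626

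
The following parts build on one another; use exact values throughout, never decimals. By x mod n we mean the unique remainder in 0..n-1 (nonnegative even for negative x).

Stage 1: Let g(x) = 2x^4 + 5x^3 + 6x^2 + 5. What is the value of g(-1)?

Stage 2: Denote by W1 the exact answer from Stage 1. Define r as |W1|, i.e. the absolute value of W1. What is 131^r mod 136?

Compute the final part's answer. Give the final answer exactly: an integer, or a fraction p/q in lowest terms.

Stage 1: 2*(-1)^4 + 5*(-1)^3 + 6*(-1)^2 + 5 = (2) + (-5) + (6) + (5) = 8; answer 8
Stage 2: W1 = 8; r = 8; squarings mod 136: 131^1=131, 131^2=25, 131^4=81, 131^8=33; 131^8 = 131^8 = 33 (mod 136); answer 33

33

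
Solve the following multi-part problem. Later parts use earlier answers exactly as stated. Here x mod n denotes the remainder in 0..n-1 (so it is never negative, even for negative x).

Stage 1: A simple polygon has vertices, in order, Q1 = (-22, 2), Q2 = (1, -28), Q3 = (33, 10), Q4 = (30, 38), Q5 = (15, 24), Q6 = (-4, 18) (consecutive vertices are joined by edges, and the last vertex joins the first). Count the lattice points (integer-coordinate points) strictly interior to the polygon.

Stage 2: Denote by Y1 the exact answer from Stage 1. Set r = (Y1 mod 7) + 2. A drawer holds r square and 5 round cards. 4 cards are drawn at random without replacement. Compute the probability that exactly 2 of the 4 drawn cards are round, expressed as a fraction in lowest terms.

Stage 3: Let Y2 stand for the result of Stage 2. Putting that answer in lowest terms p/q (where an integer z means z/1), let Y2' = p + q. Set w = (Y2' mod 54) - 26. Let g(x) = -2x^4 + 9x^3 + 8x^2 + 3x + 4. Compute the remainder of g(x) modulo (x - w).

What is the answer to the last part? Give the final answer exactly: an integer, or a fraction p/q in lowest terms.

-16298

Stage 1: cross terms: (-22*-28 - 1*2)=614, (1*10 - 33*-28)=934, (33*38 - 30*10)=954, (30*24 - 15*38)=150, (15*18 - -4*24)=366, (-4*2 - -22*18)=388; twice the area = |3406| = 3406; area = 1703; boundary points = 1 + 2 + 1 + 1 + 1 + 2 = 8; strictly interior points = area - boundary/2 + 1 = 1700; answer 1700
Stage 2: Y1 = 1700; r = 8; total draws C(13,4) = 715; favorable C(5,2)*C(8,2) = 280; P = 56/143; answer 56/143
Stage 3: Y2 = 56/143; threaded value p + q = 199; w = 11; remainder = value at the root: -2*(11)^4 + 9*(11)^3 + 8*(11)^2 + 3*(11)^1 + 4 = (-29282) + (11979) + (968) + (33) + (4) = -16298; answer -16298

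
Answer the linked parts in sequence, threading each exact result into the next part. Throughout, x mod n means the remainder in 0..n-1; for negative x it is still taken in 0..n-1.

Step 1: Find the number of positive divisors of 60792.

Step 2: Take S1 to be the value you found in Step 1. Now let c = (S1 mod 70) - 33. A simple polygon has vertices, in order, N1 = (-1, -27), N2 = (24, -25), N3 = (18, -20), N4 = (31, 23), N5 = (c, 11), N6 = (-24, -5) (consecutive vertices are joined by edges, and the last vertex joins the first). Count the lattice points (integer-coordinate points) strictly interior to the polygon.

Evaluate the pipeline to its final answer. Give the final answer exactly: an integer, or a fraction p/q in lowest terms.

Step 1: 60792 = 2^3 * 3 * 17 * 149; number of divisors = (3+1) * (1+1) * (1+1) * (1+1) = 32; answer 32
Step 2: S1 = 32; c = -1; cross terms: (-1*-25 - 24*-27)=673, (24*-20 - 18*-25)=-30, (18*23 - 31*-20)=1034, (31*11 - -1*23)=364, (-1*-5 - -24*11)=269, (-24*-27 - -1*-5)=643; twice the area = |2953| = 2953; area = 2953/2; boundary points = 1 + 1 + 1 + 4 + 1 + 1 = 9; strictly interior points = area - boundary/2 + 1 = 1473; answer 1473

1473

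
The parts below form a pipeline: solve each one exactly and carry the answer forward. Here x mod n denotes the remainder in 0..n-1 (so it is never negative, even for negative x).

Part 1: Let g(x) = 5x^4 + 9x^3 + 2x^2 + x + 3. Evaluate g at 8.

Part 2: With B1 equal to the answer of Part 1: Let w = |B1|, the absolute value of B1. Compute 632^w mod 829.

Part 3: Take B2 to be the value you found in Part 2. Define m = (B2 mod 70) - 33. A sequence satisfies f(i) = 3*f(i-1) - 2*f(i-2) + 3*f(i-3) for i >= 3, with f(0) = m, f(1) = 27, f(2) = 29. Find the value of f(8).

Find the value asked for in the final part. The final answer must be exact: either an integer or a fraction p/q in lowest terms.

18929

Part 1: 5*(8)^4 + 9*(8)^3 + 2*(8)^2 + 1*(8)^1 + 3 = (20480) + (4608) + (128) + (8) + (3) = 25227; answer 25227
Part 2: B1 = 25227; w = 25227; squarings mod 829: 632^1=632, 632^2=675, 632^4=504, 632^8=342, 632^16=75, 632^32=651, 632^64=182, 632^128=793, 632^256=467, 632^512=62, 632^1024=528, 632^2048=240, 632^4096=399, 632^8192=33, 632^16384=260; 632^25227 = 632^1 * 632^2 * 632^8 * 632^128 * 632^512 * 632^8192 * 632^16384 = 623 (mod 829); answer 623
Part 3: B2 = 623; m = 30; f(3) = 3*(29) - 2*(27) + 3*(30) = 123; iterating: f(3)=123, f(4)=392, f(5)=1017, f(6)=2636, f(7)=7050, f(8)=18929; answer 18929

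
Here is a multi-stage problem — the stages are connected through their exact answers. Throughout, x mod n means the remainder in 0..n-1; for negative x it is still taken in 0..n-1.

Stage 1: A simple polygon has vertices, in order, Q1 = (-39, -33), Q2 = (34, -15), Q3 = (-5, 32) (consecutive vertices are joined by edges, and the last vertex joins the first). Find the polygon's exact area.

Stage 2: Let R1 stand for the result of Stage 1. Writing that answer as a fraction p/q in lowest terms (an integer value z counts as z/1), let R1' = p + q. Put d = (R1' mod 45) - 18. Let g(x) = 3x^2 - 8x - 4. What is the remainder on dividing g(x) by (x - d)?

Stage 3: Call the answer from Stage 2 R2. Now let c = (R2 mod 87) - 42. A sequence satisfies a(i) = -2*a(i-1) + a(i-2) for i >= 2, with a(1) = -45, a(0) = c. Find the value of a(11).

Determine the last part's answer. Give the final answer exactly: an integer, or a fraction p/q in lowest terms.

Stage 1: cross terms: (-39*-15 - 34*-33)=1707, (34*32 - -5*-15)=1013, (-5*-33 - -39*32)=1413; twice the area = |4133| = 4133; area = 4133/2; answer 4133/2
Stage 2: R1 = 4133/2; threaded value p + q = 4135; d = 22; remainder = value at the root: 3*(22)^2 - 8*(22)^1 - 4 = (1452) + (-176) + (-4) = 1272; answer 1272
Stage 3: R2 = 1272; c = 12; a(2) = -2*(-45) + 1*(12) = 102; iterating: a(2)=102, a(3)=-249, a(4)=600, a(5)=-1449, a(6)=3498, a(7)=-8445, a(8)=20388, a(9)=-49221, a(10)=118830, a(11)=-286881; answer -286881

-286881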